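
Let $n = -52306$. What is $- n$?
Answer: $52306$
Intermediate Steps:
$- n = \left(-1\right) \left(-52306\right) = 52306$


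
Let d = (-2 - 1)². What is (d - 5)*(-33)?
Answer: -132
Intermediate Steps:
d = 9 (d = (-3)² = 9)
(d - 5)*(-33) = (9 - 5)*(-33) = 4*(-33) = -132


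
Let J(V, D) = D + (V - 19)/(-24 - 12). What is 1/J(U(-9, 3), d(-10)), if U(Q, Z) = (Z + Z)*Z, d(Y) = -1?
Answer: -36/35 ≈ -1.0286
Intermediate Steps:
U(Q, Z) = 2*Z**2 (U(Q, Z) = (2*Z)*Z = 2*Z**2)
J(V, D) = 19/36 + D - V/36 (J(V, D) = D + (-19 + V)/(-36) = D + (-19 + V)*(-1/36) = D + (19/36 - V/36) = 19/36 + D - V/36)
1/J(U(-9, 3), d(-10)) = 1/(19/36 - 1 - 3**2/18) = 1/(19/36 - 1 - 9/18) = 1/(19/36 - 1 - 1/36*18) = 1/(19/36 - 1 - 1/2) = 1/(-35/36) = -36/35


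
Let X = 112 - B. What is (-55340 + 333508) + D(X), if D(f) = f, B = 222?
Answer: 278058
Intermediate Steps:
X = -110 (X = 112 - 1*222 = 112 - 222 = -110)
(-55340 + 333508) + D(X) = (-55340 + 333508) - 110 = 278168 - 110 = 278058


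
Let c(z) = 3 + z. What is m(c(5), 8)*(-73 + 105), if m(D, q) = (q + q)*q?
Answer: 4096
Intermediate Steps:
m(D, q) = 2*q**2 (m(D, q) = (2*q)*q = 2*q**2)
m(c(5), 8)*(-73 + 105) = (2*8**2)*(-73 + 105) = (2*64)*32 = 128*32 = 4096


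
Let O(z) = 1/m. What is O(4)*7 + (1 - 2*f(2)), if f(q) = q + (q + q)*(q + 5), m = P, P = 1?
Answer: -52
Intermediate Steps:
m = 1
f(q) = q + 2*q*(5 + q) (f(q) = q + (2*q)*(5 + q) = q + 2*q*(5 + q))
O(z) = 1 (O(z) = 1/1 = 1)
O(4)*7 + (1 - 2*f(2)) = 1*7 + (1 - 4*(11 + 2*2)) = 7 + (1 - 4*(11 + 4)) = 7 + (1 - 4*15) = 7 + (1 - 2*30) = 7 + (1 - 60) = 7 - 59 = -52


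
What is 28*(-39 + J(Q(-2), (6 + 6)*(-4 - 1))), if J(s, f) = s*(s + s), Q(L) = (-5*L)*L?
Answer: 21308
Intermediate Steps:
Q(L) = -5*L²
J(s, f) = 2*s² (J(s, f) = s*(2*s) = 2*s²)
28*(-39 + J(Q(-2), (6 + 6)*(-4 - 1))) = 28*(-39 + 2*(-5*(-2)²)²) = 28*(-39 + 2*(-5*4)²) = 28*(-39 + 2*(-20)²) = 28*(-39 + 2*400) = 28*(-39 + 800) = 28*761 = 21308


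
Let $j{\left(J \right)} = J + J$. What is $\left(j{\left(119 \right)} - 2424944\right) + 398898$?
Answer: $-2025808$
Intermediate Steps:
$j{\left(J \right)} = 2 J$
$\left(j{\left(119 \right)} - 2424944\right) + 398898 = \left(2 \cdot 119 - 2424944\right) + 398898 = \left(238 - 2424944\right) + 398898 = -2424706 + 398898 = -2025808$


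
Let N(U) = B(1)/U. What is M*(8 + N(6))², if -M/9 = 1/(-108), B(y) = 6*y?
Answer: 27/4 ≈ 6.7500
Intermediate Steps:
N(U) = 6/U (N(U) = (6*1)/U = 6/U)
M = 1/12 (M = -9/(-108) = -9*(-1/108) = 1/12 ≈ 0.083333)
M*(8 + N(6))² = (8 + 6/6)²/12 = (8 + 6*(⅙))²/12 = (8 + 1)²/12 = (1/12)*9² = (1/12)*81 = 27/4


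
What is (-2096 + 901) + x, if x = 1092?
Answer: -103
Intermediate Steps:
(-2096 + 901) + x = (-2096 + 901) + 1092 = -1195 + 1092 = -103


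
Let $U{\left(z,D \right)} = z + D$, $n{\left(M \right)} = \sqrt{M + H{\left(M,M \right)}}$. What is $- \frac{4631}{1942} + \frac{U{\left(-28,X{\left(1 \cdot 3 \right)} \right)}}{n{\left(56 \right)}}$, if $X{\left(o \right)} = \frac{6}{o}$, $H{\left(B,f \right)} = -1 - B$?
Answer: $- \frac{4631}{1942} + 26 i \approx -2.3847 + 26.0 i$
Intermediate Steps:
$n{\left(M \right)} = i$ ($n{\left(M \right)} = \sqrt{M - \left(1 + M\right)} = \sqrt{-1} = i$)
$U{\left(z,D \right)} = D + z$
$- \frac{4631}{1942} + \frac{U{\left(-28,X{\left(1 \cdot 3 \right)} \right)}}{n{\left(56 \right)}} = - \frac{4631}{1942} + \frac{\frac{6}{1 \cdot 3} - 28}{i} = \left(-4631\right) \frac{1}{1942} + \left(\frac{6}{3} - 28\right) \left(- i\right) = - \frac{4631}{1942} + \left(6 \cdot \frac{1}{3} - 28\right) \left(- i\right) = - \frac{4631}{1942} + \left(2 - 28\right) \left(- i\right) = - \frac{4631}{1942} - 26 \left(- i\right) = - \frac{4631}{1942} + 26 i$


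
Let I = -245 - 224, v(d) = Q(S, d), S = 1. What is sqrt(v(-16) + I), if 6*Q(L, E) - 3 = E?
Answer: I*sqrt(16962)/6 ≈ 21.706*I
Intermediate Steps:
Q(L, E) = 1/2 + E/6
v(d) = 1/2 + d/6
I = -469
sqrt(v(-16) + I) = sqrt((1/2 + (1/6)*(-16)) - 469) = sqrt((1/2 - 8/3) - 469) = sqrt(-13/6 - 469) = sqrt(-2827/6) = I*sqrt(16962)/6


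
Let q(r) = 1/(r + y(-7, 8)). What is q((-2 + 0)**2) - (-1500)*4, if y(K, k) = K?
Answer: 17999/3 ≈ 5999.7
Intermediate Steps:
q(r) = 1/(-7 + r) (q(r) = 1/(r - 7) = 1/(-7 + r))
q((-2 + 0)**2) - (-1500)*4 = 1/(-7 + (-2 + 0)**2) - (-1500)*4 = 1/(-7 + (-2)**2) - 1*(-6000) = 1/(-7 + 4) + 6000 = 1/(-3) + 6000 = -1/3 + 6000 = 17999/3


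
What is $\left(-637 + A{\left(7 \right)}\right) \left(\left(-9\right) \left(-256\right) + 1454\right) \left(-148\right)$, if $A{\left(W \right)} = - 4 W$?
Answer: $369862360$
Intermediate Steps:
$\left(-637 + A{\left(7 \right)}\right) \left(\left(-9\right) \left(-256\right) + 1454\right) \left(-148\right) = \left(-637 - 28\right) \left(\left(-9\right) \left(-256\right) + 1454\right) \left(-148\right) = \left(-637 - 28\right) \left(2304 + 1454\right) \left(-148\right) = \left(-665\right) 3758 \left(-148\right) = \left(-2499070\right) \left(-148\right) = 369862360$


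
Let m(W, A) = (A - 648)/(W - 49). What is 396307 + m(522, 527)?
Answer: 17041190/43 ≈ 3.9631e+5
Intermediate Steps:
m(W, A) = (-648 + A)/(-49 + W)
396307 + m(522, 527) = 396307 + (-648 + 527)/(-49 + 522) = 396307 - 121/473 = 396307 + (1/473)*(-121) = 396307 - 11/43 = 17041190/43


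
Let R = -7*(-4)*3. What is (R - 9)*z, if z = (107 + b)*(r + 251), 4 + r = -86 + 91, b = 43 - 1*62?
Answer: 1663200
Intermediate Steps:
R = 84 (R = 28*3 = 84)
b = -19 (b = 43 - 62 = -19)
r = 1 (r = -4 + (-86 + 91) = -4 + 5 = 1)
z = 22176 (z = (107 - 19)*(1 + 251) = 88*252 = 22176)
(R - 9)*z = (84 - 9)*22176 = 75*22176 = 1663200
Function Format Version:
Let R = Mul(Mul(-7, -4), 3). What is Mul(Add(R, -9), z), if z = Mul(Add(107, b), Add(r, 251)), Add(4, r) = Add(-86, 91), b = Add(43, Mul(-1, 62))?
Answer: 1663200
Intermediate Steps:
R = 84 (R = Mul(28, 3) = 84)
b = -19 (b = Add(43, -62) = -19)
r = 1 (r = Add(-4, Add(-86, 91)) = Add(-4, 5) = 1)
z = 22176 (z = Mul(Add(107, -19), Add(1, 251)) = Mul(88, 252) = 22176)
Mul(Add(R, -9), z) = Mul(Add(84, -9), 22176) = Mul(75, 22176) = 1663200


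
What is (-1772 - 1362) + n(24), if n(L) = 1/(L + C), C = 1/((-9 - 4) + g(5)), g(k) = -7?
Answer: -1501166/479 ≈ -3134.0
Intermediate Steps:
C = -1/20 (C = 1/((-9 - 4) - 7) = 1/(-13 - 7) = 1/(-20) = -1/20 ≈ -0.050000)
n(L) = 1/(-1/20 + L) (n(L) = 1/(L - 1/20) = 1/(-1/20 + L))
(-1772 - 1362) + n(24) = (-1772 - 1362) + 20/(-1 + 20*24) = -3134 + 20/(-1 + 480) = -3134 + 20/479 = -1501166/479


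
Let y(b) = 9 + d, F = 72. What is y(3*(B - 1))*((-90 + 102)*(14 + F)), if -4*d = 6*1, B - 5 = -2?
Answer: 7740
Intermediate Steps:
B = 3 (B = 5 - 2 = 3)
d = -3/2 ≈ -1.5000
y(b) = 15/2 (y(b) = 9 - 3/2 = 15/2)
y(3*(B - 1))*((-90 + 102)*(14 + F)) = 15*((-90 + 102)*(14 + 72))/2 = 15*(12*86)/2 = (15/2)*1032 = 7740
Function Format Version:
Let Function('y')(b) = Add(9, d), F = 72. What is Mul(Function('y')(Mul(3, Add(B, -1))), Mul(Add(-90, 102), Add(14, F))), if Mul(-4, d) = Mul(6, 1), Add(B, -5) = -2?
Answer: 7740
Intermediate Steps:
B = 3 (B = Add(5, -2) = 3)
d = Rational(-3, 2) (d = Mul(Rational(-1, 4), Mul(6, 1)) = Mul(Rational(-1, 4), 6) = Rational(-3, 2) ≈ -1.5000)
Function('y')(b) = Rational(15, 2) (Function('y')(b) = Add(9, Rational(-3, 2)) = Rational(15, 2))
Mul(Function('y')(Mul(3, Add(B, -1))), Mul(Add(-90, 102), Add(14, F))) = Mul(Rational(15, 2), Mul(Add(-90, 102), Add(14, 72))) = Mul(Rational(15, 2), Mul(12, 86)) = Mul(Rational(15, 2), 1032) = 7740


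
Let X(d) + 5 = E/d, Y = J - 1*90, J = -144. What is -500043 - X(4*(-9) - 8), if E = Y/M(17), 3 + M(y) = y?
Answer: -154011821/308 ≈ -5.0004e+5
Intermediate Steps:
M(y) = -3 + y
Y = -234 (Y = -144 - 1*90 = -144 - 90 = -234)
E = -117/7 (E = -234/(-3 + 17) = -234/14 = -234*1/14 = -117/7 ≈ -16.714)
X(d) = -5 - 117/(7*d)
-500043 - X(4*(-9) - 8) = -500043 - (-5 - 117/(7*(4*(-9) - 8))) = -500043 - (-5 - 117/(7*(-36 - 8))) = -500043 - (-5 - 117/7/(-44)) = -500043 - (-5 - 117/7*(-1/44)) = -500043 - (-5 + 117/308) = -500043 - 1*(-1423/308) = -500043 + 1423/308 = -154011821/308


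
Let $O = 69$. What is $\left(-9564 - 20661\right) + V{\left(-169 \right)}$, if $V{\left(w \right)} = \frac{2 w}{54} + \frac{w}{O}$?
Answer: $- \frac{18775133}{621} \approx -30234.0$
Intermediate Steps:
$V{\left(w \right)} = \frac{32 w}{621}$ ($V{\left(w \right)} = \frac{2 w}{54} + \frac{w}{69} = 2 w \frac{1}{54} + w \frac{1}{69} = \frac{w}{27} + \frac{w}{69} = \frac{32 w}{621}$)
$\left(-9564 - 20661\right) + V{\left(-169 \right)} = \left(-9564 - 20661\right) + \frac{32}{621} \left(-169\right) = -30225 - \frac{5408}{621} = - \frac{18775133}{621}$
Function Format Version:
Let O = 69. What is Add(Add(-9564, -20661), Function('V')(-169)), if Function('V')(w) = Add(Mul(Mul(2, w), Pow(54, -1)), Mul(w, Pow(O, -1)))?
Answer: Rational(-18775133, 621) ≈ -30234.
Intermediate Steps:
Function('V')(w) = Mul(Rational(32, 621), w) (Function('V')(w) = Add(Mul(Mul(2, w), Pow(54, -1)), Mul(w, Pow(69, -1))) = Add(Mul(Mul(2, w), Rational(1, 54)), Mul(w, Rational(1, 69))) = Add(Mul(Rational(1, 27), w), Mul(Rational(1, 69), w)) = Mul(Rational(32, 621), w))
Add(Add(-9564, -20661), Function('V')(-169)) = Add(Add(-9564, -20661), Mul(Rational(32, 621), -169)) = Add(-30225, Rational(-5408, 621)) = Rational(-18775133, 621)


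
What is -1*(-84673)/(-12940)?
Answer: -84673/12940 ≈ -6.5435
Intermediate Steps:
-1*(-84673)/(-12940) = 84673*(-1/12940) = -84673/12940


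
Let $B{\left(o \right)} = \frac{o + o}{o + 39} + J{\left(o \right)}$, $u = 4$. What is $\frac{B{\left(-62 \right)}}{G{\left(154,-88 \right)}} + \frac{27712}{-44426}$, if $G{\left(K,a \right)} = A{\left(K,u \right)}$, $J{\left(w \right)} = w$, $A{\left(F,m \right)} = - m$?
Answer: $\frac{13823287}{1021798} \approx 13.528$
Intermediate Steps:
$G{\left(K,a \right)} = -4$ ($G{\left(K,a \right)} = \left(-1\right) 4 = -4$)
$B{\left(o \right)} = o + \frac{2 o}{39 + o}$ ($B{\left(o \right)} = \frac{o + o}{o + 39} + o = \frac{2 o}{39 + o} + o = o + \frac{2 o}{39 + o}$)
$\frac{B{\left(-62 \right)}}{G{\left(154,-88 \right)}} + \frac{27712}{-44426} = \frac{\left(-62\right) \frac{1}{39 - 62} \left(41 - 62\right)}{-4} + \frac{27712}{-44426} = \left(-62\right) \frac{1}{-23} \left(-21\right) \left(- \frac{1}{4}\right) + 27712 \left(- \frac{1}{44426}\right) = \left(-62\right) \left(- \frac{1}{23}\right) \left(-21\right) \left(- \frac{1}{4}\right) - \frac{13856}{22213} = \left(- \frac{1302}{23}\right) \left(- \frac{1}{4}\right) - \frac{13856}{22213} = \frac{651}{46} - \frac{13856}{22213} = \frac{13823287}{1021798}$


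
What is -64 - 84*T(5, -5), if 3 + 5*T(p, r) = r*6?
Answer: 2452/5 ≈ 490.40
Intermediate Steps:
T(p, r) = -⅗ + 6*r/5 (T(p, r) = -⅗ + (r*6)/5 = -⅗ + (6*r)/5 = -⅗ + 6*r/5)
-64 - 84*T(5, -5) = -64 - 84*(-⅗ + (6/5)*(-5)) = -64 - 84*(-⅗ - 6) = -64 - 84*(-33/5) = -64 + 2772/5 = 2452/5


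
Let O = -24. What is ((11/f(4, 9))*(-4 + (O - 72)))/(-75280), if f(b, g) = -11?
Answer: -5/3764 ≈ -0.0013284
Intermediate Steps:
((11/f(4, 9))*(-4 + (O - 72)))/(-75280) = ((11/(-11))*(-4 + (-24 - 72)))/(-75280) = ((11*(-1/11))*(-4 - 96))*(-1/75280) = -1*(-100)*(-1/75280) = 100*(-1/75280) = -5/3764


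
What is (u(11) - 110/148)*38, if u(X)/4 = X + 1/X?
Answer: 674633/407 ≈ 1657.6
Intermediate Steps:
u(X) = 4*X + 4/X (u(X) = 4*(X + 1/X) = 4*X + 4/X)
(u(11) - 110/148)*38 = ((4*11 + 4/11) - 110/148)*38 = ((44 + 4*(1/11)) - 110*1/148)*38 = ((44 + 4/11) - 55/74)*38 = (488/11 - 55/74)*38 = (35507/814)*38 = 674633/407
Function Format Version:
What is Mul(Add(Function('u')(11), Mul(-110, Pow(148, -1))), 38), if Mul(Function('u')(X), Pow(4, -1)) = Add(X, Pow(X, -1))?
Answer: Rational(674633, 407) ≈ 1657.6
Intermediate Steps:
Function('u')(X) = Add(Mul(4, X), Mul(4, Pow(X, -1))) (Function('u')(X) = Mul(4, Add(X, Pow(X, -1))) = Add(Mul(4, X), Mul(4, Pow(X, -1))))
Mul(Add(Function('u')(11), Mul(-110, Pow(148, -1))), 38) = Mul(Add(Add(Mul(4, 11), Mul(4, Pow(11, -1))), Mul(-110, Pow(148, -1))), 38) = Mul(Add(Add(44, Mul(4, Rational(1, 11))), Mul(-110, Rational(1, 148))), 38) = Mul(Add(Add(44, Rational(4, 11)), Rational(-55, 74)), 38) = Mul(Add(Rational(488, 11), Rational(-55, 74)), 38) = Mul(Rational(35507, 814), 38) = Rational(674633, 407)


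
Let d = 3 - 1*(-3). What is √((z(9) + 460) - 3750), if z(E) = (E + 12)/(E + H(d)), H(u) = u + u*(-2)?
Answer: 7*I*√67 ≈ 57.297*I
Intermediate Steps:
d = 6 (d = 3 + 3 = 6)
H(u) = -u (H(u) = u - 2*u = -u)
z(E) = (12 + E)/(-6 + E) (z(E) = (E + 12)/(E - 1*6) = (12 + E)/(E - 6) = (12 + E)/(-6 + E))
√((z(9) + 460) - 3750) = √(((12 + 9)/(-6 + 9) + 460) - 3750) = √((21/3 + 460) - 3750) = √(((⅓)*21 + 460) - 3750) = √((7 + 460) - 3750) = √(467 - 3750) = √(-3283) = 7*I*√67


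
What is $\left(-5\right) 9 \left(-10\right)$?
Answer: $450$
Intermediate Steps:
$\left(-5\right) 9 \left(-10\right) = \left(-45\right) \left(-10\right) = 450$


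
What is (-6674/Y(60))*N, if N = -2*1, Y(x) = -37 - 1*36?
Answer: -13348/73 ≈ -182.85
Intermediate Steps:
Y(x) = -73 (Y(x) = -37 - 36 = -73)
N = -2
(-6674/Y(60))*N = -6674/(-73)*(-2) = -6674*(-1/73)*(-2) = (6674/73)*(-2) = -13348/73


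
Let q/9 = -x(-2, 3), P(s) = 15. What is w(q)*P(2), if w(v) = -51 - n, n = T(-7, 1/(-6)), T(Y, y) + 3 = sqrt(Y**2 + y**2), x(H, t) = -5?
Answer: -720 - 5*sqrt(1765)/2 ≈ -825.03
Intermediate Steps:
T(Y, y) = -3 + sqrt(Y**2 + y**2)
q = 45 (q = 9*(-1*(-5)) = 9*5 = 45)
n = -3 + sqrt(1765)/6 (n = -3 + sqrt((-7)**2 + (1/(-6))**2) = -3 + sqrt(49 + (-1/6)**2) = -3 + sqrt(49 + 1/36) = -3 + sqrt(1765/36) = -3 + sqrt(1765)/6 ≈ 4.0020)
w(v) = -48 - sqrt(1765)/6 (w(v) = -51 - (-3 + sqrt(1765)/6) = -51 + (3 - sqrt(1765)/6) = -48 - sqrt(1765)/6)
w(q)*P(2) = (-48 - sqrt(1765)/6)*15 = -720 - 5*sqrt(1765)/2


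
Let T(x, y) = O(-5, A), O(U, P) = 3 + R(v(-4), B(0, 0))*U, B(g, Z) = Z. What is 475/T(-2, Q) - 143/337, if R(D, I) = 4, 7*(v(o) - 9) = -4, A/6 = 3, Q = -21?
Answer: -162506/5729 ≈ -28.366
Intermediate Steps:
A = 18 (A = 6*3 = 18)
v(o) = 59/7 (v(o) = 9 + (1/7)*(-4) = 9 - 4/7 = 59/7)
O(U, P) = 3 + 4*U
T(x, y) = -17 (T(x, y) = 3 + 4*(-5) = 3 - 20 = -17)
475/T(-2, Q) - 143/337 = 475/(-17) - 143/337 = 475*(-1/17) - 143*1/337 = -475/17 - 143/337 = -162506/5729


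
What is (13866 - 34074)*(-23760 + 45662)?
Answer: -442595616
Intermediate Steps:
(13866 - 34074)*(-23760 + 45662) = -20208*21902 = -442595616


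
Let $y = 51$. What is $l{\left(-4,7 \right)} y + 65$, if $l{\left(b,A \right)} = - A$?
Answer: $-292$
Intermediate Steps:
$l{\left(-4,7 \right)} y + 65 = \left(-1\right) 7 \cdot 51 + 65 = \left(-7\right) 51 + 65 = -357 + 65 = -292$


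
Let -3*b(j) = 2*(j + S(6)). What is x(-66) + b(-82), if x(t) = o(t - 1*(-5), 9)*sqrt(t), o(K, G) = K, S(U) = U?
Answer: 152/3 - 61*I*sqrt(66) ≈ 50.667 - 495.57*I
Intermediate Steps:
b(j) = -4 - 2*j/3 (b(j) = -2*(j + 6)/3 = -2*(6 + j)/3 = -(12 + 2*j)/3 = -4 - 2*j/3)
x(t) = sqrt(t)*(5 + t) (x(t) = (t - 1*(-5))*sqrt(t) = (t + 5)*sqrt(t) = (5 + t)*sqrt(t) = sqrt(t)*(5 + t))
x(-66) + b(-82) = sqrt(-66)*(5 - 66) + (-4 - 2/3*(-82)) = (I*sqrt(66))*(-61) + (-4 + 164/3) = -61*I*sqrt(66) + 152/3 = 152/3 - 61*I*sqrt(66)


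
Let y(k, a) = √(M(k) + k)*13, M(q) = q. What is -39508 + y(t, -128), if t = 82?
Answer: -39508 + 26*√41 ≈ -39342.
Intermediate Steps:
y(k, a) = 13*√2*√k (y(k, a) = √(k + k)*13 = √(2*k)*13 = (√2*√k)*13 = 13*√2*√k)
-39508 + y(t, -128) = -39508 + 13*√2*√82 = -39508 + 26*√41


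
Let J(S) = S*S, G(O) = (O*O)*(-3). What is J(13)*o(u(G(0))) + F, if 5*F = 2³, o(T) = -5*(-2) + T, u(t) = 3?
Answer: 10993/5 ≈ 2198.6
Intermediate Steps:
G(O) = -3*O² (G(O) = O²*(-3) = -3*O²)
o(T) = 10 + T
J(S) = S²
F = 8/5 (F = (⅕)*2³ = (⅕)*8 = 8/5 ≈ 1.6000)
J(13)*o(u(G(0))) + F = 13²*(10 + 3) + 8/5 = 169*13 + 8/5 = 2197 + 8/5 = 10993/5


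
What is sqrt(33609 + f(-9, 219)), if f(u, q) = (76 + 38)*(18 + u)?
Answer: sqrt(34635) ≈ 186.10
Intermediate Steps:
f(u, q) = 2052 + 114*u (f(u, q) = 114*(18 + u) = 2052 + 114*u)
sqrt(33609 + f(-9, 219)) = sqrt(33609 + (2052 + 114*(-9))) = sqrt(33609 + (2052 - 1026)) = sqrt(33609 + 1026) = sqrt(34635)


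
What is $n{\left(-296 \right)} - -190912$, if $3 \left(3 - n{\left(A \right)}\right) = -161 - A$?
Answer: $190870$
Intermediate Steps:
$n{\left(A \right)} = \frac{170}{3} + \frac{A}{3}$ ($n{\left(A \right)} = 3 - \frac{-161 - A}{3} = 3 + \left(\frac{161}{3} + \frac{A}{3}\right) = \frac{170}{3} + \frac{A}{3}$)
$n{\left(-296 \right)} - -190912 = \left(\frac{170}{3} + \frac{1}{3} \left(-296\right)\right) - -190912 = \left(\frac{170}{3} - \frac{296}{3}\right) + 190912 = -42 + 190912 = 190870$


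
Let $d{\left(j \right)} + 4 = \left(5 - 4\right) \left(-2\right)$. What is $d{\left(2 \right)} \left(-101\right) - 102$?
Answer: $504$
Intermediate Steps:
$d{\left(j \right)} = -6$ ($d{\left(j \right)} = -4 + \left(5 - 4\right) \left(-2\right) = -4 + 1 \left(-2\right) = -4 - 2 = -6$)
$d{\left(2 \right)} \left(-101\right) - 102 = \left(-6\right) \left(-101\right) - 102 = 606 - 102 = 504$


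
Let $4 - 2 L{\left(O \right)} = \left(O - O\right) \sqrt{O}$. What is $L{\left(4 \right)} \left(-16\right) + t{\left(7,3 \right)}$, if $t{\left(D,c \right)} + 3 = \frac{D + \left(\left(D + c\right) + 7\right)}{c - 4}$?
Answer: $-59$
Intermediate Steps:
$L{\left(O \right)} = 2$ ($L{\left(O \right)} = 2 - \frac{\left(O - O\right) \sqrt{O}}{2} = 2 - \frac{0 \sqrt{O}}{2} = 2 - 0 = 2 + 0 = 2$)
$t{\left(D,c \right)} = -3 + \frac{7 + c + 2 D}{-4 + c}$ ($t{\left(D,c \right)} = -3 + \frac{D + \left(\left(D + c\right) + 7\right)}{c - 4} = -3 + \frac{D + \left(7 + D + c\right)}{-4 + c} = -3 + \frac{7 + c + 2 D}{-4 + c}$)
$L{\left(4 \right)} \left(-16\right) + t{\left(7,3 \right)} = 2 \left(-16\right) + \frac{19 - 6 + 2 \cdot 7}{-4 + 3} = -32 + \frac{19 - 6 + 14}{-1} = -32 - 27 = -59$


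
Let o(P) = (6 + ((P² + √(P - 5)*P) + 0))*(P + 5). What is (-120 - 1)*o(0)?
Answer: -3630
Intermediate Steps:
o(P) = (5 + P)*(6 + P² + P*√(-5 + P)) (o(P) = (6 + ((P² + √(-5 + P)*P) + 0))*(5 + P) = (6 + ((P² + P*√(-5 + P)) + 0))*(5 + P) = (6 + (P² + P*√(-5 + P)))*(5 + P) = (6 + P² + P*√(-5 + P))*(5 + P) = (5 + P)*(6 + P² + P*√(-5 + P)))
(-120 - 1)*o(0) = (-120 - 1)*(30 + 0³ + 5*0² + 6*0 + 0²*√(-5 + 0) + 5*0*√(-5 + 0)) = -121*(30 + 0 + 5*0 + 0 + 0*√(-5) + 5*0*√(-5)) = -121*(30 + 0 + 0 + 0 + 0*(I*√5) + 5*0*(I*√5)) = -121*(30 + 0 + 0 + 0 + 0 + 0) = -121*30 = -3630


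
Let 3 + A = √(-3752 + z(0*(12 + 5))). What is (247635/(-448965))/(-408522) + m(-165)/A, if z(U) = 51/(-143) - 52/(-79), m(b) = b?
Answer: 1139615135230837/8657989640686617 + 33*I*√478800039289/8496922 ≈ 0.13163 + 2.6874*I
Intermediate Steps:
z(U) = 3407/11297 (z(U) = 51*(-1/143) - 52*(-1/79) = -51/143 + 52/79 = 3407/11297)
A = -3 + I*√478800039289/11297 (A = -3 + √(-3752 + 3407/11297) = -3 + √(-42382937/11297) = -3 + I*√478800039289/11297 ≈ -3.0 + 61.251*I)
(247635/(-448965))/(-408522) + m(-165)/A = (247635/(-448965))/(-408522) - 165/(-3 + I*√478800039289/11297) = (247635*(-1/448965))*(-1/408522) - 165/(-3 + I*√478800039289/11297) = -5503/9977*(-1/408522) - 165/(-3 + I*√478800039289/11297) = 5503/4075823994 - 165/(-3 + I*√478800039289/11297)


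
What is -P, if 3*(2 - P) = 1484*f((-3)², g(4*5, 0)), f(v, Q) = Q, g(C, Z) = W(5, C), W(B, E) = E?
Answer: 29674/3 ≈ 9891.3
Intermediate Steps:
g(C, Z) = C
P = -29674/3 (P = 2 - 1484*4*5/3 = 2 - 1484*20/3 = 2 - ⅓*29680 = 2 - 29680/3 = -29674/3 ≈ -9891.3)
-P = -1*(-29674/3) = 29674/3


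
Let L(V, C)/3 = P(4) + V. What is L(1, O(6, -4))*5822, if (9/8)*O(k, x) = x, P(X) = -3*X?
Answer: -192126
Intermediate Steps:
O(k, x) = 8*x/9
L(V, C) = -36 + 3*V (L(V, C) = 3*(-3*4 + V) = 3*(-12 + V) = -36 + 3*V)
L(1, O(6, -4))*5822 = (-36 + 3*1)*5822 = (-36 + 3)*5822 = -33*5822 = -192126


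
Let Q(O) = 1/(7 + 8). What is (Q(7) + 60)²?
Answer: 811801/225 ≈ 3608.0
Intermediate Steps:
Q(O) = 1/15
(Q(7) + 60)² = (1/15 + 60)² = (901/15)² = 811801/225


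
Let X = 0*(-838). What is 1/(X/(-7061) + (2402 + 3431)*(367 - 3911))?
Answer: -1/20672152 ≈ -4.8374e-8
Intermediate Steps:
X = 0
1/(X/(-7061) + (2402 + 3431)*(367 - 3911)) = 1/(0/(-7061) + (2402 + 3431)*(367 - 3911)) = 1/(0*(-1/7061) + 5833*(-3544)) = 1/(0 - 20672152) = 1/(-20672152) = -1/20672152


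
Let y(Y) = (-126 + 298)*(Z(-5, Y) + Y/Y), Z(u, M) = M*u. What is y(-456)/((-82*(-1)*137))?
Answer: 196166/5617 ≈ 34.924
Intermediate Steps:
y(Y) = 172 - 860*Y (y(Y) = (-126 + 298)*(Y*(-5) + Y/Y) = 172*(-5*Y + 1) = 172*(1 - 5*Y) = 172 - 860*Y)
y(-456)/((-82*(-1)*137)) = (172 - 860*(-456))/((-82*(-1)*137)) = (172 + 392160)/((82*137)) = 392332/11234 = 392332*(1/11234) = 196166/5617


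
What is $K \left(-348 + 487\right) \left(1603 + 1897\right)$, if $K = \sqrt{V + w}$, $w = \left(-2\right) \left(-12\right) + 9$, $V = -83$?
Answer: $2432500 i \sqrt{2} \approx 3.4401 \cdot 10^{6} i$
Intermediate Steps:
$w = 33$ ($w = 24 + 9 = 33$)
$K = 5 i \sqrt{2}$ ($K = \sqrt{-83 + 33} = \sqrt{-50} = 5 i \sqrt{2} \approx 7.0711 i$)
$K \left(-348 + 487\right) \left(1603 + 1897\right) = 5 i \sqrt{2} \left(-348 + 487\right) \left(1603 + 1897\right) = 5 i \sqrt{2} \cdot 139 \cdot 3500 = 5 i \sqrt{2} \cdot 486500 = 2432500 i \sqrt{2}$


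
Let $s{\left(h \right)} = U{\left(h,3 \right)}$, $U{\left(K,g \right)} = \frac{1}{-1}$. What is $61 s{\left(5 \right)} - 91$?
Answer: $-152$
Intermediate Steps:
$U{\left(K,g \right)} = -1$
$s{\left(h \right)} = -1$
$61 s{\left(5 \right)} - 91 = 61 \left(-1\right) - 91 = -61 - 91 = -152$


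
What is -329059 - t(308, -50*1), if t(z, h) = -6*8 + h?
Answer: -328961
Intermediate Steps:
t(z, h) = -48 + h
-329059 - t(308, -50*1) = -329059 - (-48 - 50*1) = -329059 - (-48 - 50) = -329059 - 1*(-98) = -329059 + 98 = -328961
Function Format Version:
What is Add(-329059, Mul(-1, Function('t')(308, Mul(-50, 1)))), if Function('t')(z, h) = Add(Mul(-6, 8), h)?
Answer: -328961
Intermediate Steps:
Function('t')(z, h) = Add(-48, h)
Add(-329059, Mul(-1, Function('t')(308, Mul(-50, 1)))) = Add(-329059, Mul(-1, Add(-48, Mul(-50, 1)))) = Add(-329059, Mul(-1, Add(-48, -50))) = Add(-329059, Mul(-1, -98)) = Add(-329059, 98) = -328961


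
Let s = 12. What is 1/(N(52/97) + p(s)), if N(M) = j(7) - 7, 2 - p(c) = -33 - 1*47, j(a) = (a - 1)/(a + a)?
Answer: 7/528 ≈ 0.013258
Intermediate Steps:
j(a) = (-1 + a)/(2*a) (j(a) = (-1 + a)/((2*a)) = (-1 + a)*(1/(2*a)) = (-1 + a)/(2*a))
p(c) = 82 (p(c) = 2 - (-33 - 1*47) = 2 - (-33 - 47) = 2 - 1*(-80) = 2 + 80 = 82)
N(M) = -46/7 (N(M) = (½)*(-1 + 7)/7 - 7 = (½)*(⅐)*6 - 7 = 3/7 - 7 = -46/7)
1/(N(52/97) + p(s)) = 1/(-46/7 + 82) = 1/(528/7) = 7/528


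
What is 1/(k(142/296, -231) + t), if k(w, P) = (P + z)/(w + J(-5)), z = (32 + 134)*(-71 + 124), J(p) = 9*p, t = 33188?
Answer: 6589/217407816 ≈ 3.0307e-5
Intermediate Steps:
z = 8798 (z = 166*53 = 8798)
k(w, P) = (8798 + P)/(-45 + w) (k(w, P) = (P + 8798)/(w + 9*(-5)) = (8798 + P)/(w - 45) = (8798 + P)/(-45 + w))
1/(k(142/296, -231) + t) = 1/((8798 - 231)/(-45 + 142/296) + 33188) = 1/(8567/(-45 + 142*(1/296)) + 33188) = 1/(8567/(-45 + 71/148) + 33188) = 1/(8567/(-6589/148) + 33188) = 1/(-148/6589*8567 + 33188) = 1/(-1267916/6589 + 33188) = 1/(217407816/6589) = 6589/217407816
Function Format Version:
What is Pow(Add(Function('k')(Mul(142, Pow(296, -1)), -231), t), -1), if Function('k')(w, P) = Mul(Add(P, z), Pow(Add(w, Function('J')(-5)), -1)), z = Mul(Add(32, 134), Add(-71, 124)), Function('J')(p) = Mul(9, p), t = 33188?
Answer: Rational(6589, 217407816) ≈ 3.0307e-5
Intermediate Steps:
z = 8798 (z = Mul(166, 53) = 8798)
Function('k')(w, P) = Mul(Pow(Add(-45, w), -1), Add(8798, P)) (Function('k')(w, P) = Mul(Add(P, 8798), Pow(Add(w, Mul(9, -5)), -1)) = Mul(Add(8798, P), Pow(Add(w, -45), -1)) = Mul(Add(8798, P), Pow(Add(-45, w), -1)) = Mul(Pow(Add(-45, w), -1), Add(8798, P)))
Pow(Add(Function('k')(Mul(142, Pow(296, -1)), -231), t), -1) = Pow(Add(Mul(Pow(Add(-45, Mul(142, Pow(296, -1))), -1), Add(8798, -231)), 33188), -1) = Pow(Add(Mul(Pow(Add(-45, Mul(142, Rational(1, 296))), -1), 8567), 33188), -1) = Pow(Add(Mul(Pow(Add(-45, Rational(71, 148)), -1), 8567), 33188), -1) = Pow(Add(Mul(Pow(Rational(-6589, 148), -1), 8567), 33188), -1) = Pow(Add(Mul(Rational(-148, 6589), 8567), 33188), -1) = Pow(Add(Rational(-1267916, 6589), 33188), -1) = Pow(Rational(217407816, 6589), -1) = Rational(6589, 217407816)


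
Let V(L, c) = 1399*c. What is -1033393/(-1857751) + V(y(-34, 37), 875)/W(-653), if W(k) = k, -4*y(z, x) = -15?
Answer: -2273444637246/1213111403 ≈ -1874.1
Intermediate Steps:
y(z, x) = 15/4 (y(z, x) = -¼*(-15) = 15/4)
-1033393/(-1857751) + V(y(-34, 37), 875)/W(-653) = -1033393/(-1857751) + (1399*875)/(-653) = -1033393*(-1/1857751) + 1224125*(-1/653) = 1033393/1857751 - 1224125/653 = -2273444637246/1213111403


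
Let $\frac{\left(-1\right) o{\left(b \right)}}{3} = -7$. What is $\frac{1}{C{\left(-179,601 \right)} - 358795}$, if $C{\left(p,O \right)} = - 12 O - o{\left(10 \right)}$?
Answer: $- \frac{1}{366028} \approx -2.732 \cdot 10^{-6}$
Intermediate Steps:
$o{\left(b \right)} = 21$ ($o{\left(b \right)} = \left(-3\right) \left(-7\right) = 21$)
$C{\left(p,O \right)} = -21 - 12 O$ ($C{\left(p,O \right)} = - 12 O - 21 = -21 - 12 O$)
$\frac{1}{C{\left(-179,601 \right)} - 358795} = \frac{1}{\left(-21 - 7212\right) - 358795} = \frac{1}{-7233 - 358795} = \frac{1}{-366028} = - \frac{1}{366028}$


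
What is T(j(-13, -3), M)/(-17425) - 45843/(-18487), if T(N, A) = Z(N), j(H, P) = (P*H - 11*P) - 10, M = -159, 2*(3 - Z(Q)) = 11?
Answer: 45649171/18407770 ≈ 2.4799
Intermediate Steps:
Z(Q) = -5/2 (Z(Q) = 3 - ½*11 = 3 - 11/2 = -5/2)
j(H, P) = -10 - 11*P + H*P (j(H, P) = (H*P - 11*P) - 10 = (-11*P + H*P) - 10 = -10 - 11*P + H*P)
T(N, A) = -5/2
T(j(-13, -3), M)/(-17425) - 45843/(-18487) = -5/2/(-17425) - 45843/(-18487) = -5/2*(-1/17425) - 45843*(-1/18487) = 1/6970 + 6549/2641 = 45649171/18407770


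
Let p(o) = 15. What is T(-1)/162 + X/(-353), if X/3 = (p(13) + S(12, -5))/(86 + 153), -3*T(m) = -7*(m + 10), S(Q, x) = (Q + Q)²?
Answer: 494827/4555818 ≈ 0.10861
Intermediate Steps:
S(Q, x) = 4*Q² (S(Q, x) = (2*Q)² = 4*Q²)
T(m) = 70/3 + 7*m/3 (T(m) = -(-7)*(m + 10)/3 = -(-7)*(10 + m)/3 = -(-70 - 7*m)/3 = 70/3 + 7*m/3)
X = 1773/239 (X = 3*((15 + 4*12²)/(86 + 153)) = 3*((15 + 4*144)/239) = 3*((15 + 576)*(1/239)) = 3*(591*(1/239)) = 3*(591/239) = 1773/239 ≈ 7.4184)
T(-1)/162 + X/(-353) = (70/3 + (7/3)*(-1))/162 + (1773/239)/(-353) = (70/3 - 7/3)*(1/162) + (1773/239)*(-1/353) = 21*(1/162) - 1773/84367 = 7/54 - 1773/84367 = 494827/4555818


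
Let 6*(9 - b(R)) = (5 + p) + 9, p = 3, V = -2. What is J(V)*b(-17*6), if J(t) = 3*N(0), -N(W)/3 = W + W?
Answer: 0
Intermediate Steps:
N(W) = -6*W (N(W) = -3*(W + W) = -6*W)
J(t) = 0 (J(t) = 3*(-6*0) = 3*0 = 0)
b(R) = 37/6 (b(R) = 9 - ((5 + 3) + 9)/6 = 9 - (8 + 9)/6 = 9 - ⅙*17 = 9 - 17/6 = 37/6)
J(V)*b(-17*6) = 0*(37/6) = 0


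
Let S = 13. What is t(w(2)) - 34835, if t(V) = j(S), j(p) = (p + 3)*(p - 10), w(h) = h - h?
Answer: -34787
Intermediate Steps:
w(h) = 0
j(p) = (-10 + p)*(3 + p) (j(p) = (3 + p)*(-10 + p) = (-10 + p)*(3 + p))
t(V) = 48 (t(V) = -30 + 13² - 7*13 = -30 + 169 - 91 = 48)
t(w(2)) - 34835 = 48 - 34835 = -34787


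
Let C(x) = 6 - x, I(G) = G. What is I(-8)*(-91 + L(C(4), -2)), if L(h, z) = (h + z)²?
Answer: 728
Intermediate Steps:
I(-8)*(-91 + L(C(4), -2)) = -8*(-91 + ((6 - 1*4) - 2)²) = -8*(-91 + ((6 - 4) - 2)²) = -8*(-91 + (2 - 2)²) = -8*(-91 + 0²) = -8*(-91 + 0) = -8*(-91) = 728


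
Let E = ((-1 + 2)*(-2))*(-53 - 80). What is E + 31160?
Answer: 31426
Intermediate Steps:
E = 266 (E = (1*(-2))*(-133) = -2*(-133) = 266)
E + 31160 = 266 + 31160 = 31426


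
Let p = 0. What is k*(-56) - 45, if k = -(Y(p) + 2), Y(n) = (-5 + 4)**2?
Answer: 123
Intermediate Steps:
Y(n) = 1 (Y(n) = (-1)**2 = 1)
k = -3 (k = -(1 + 2) = -1*3 = -3)
k*(-56) - 45 = -3*(-56) - 45 = 168 - 45 = 123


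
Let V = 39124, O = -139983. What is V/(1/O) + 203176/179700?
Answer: -246040517972306/44925 ≈ -5.4767e+9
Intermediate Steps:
V/(1/O) + 203176/179700 = 39124/(1/(-139983)) + 203176/179700 = 39124/(-1/139983) + 203176*(1/179700) = 39124*(-139983) + 50794/44925 = -5476694892 + 50794/44925 = -246040517972306/44925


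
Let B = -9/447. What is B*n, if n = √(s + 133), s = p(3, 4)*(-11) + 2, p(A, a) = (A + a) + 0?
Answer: -3*√58/149 ≈ -0.15334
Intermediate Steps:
p(A, a) = A + a
s = -75 (s = (3 + 4)*(-11) + 2 = 7*(-11) + 2 = -77 + 2 = -75)
B = -3/149 (B = -9*1/447 = -3/149 ≈ -0.020134)
n = √58 (n = √(-75 + 133) = √58 ≈ 7.6158)
B*n = -3*√58/149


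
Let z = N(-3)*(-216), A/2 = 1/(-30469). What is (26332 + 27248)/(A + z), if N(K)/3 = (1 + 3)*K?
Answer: 816264510/118463471 ≈ 6.8904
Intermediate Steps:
A = -2/30469 (A = 2/(-30469) = 2*(-1/30469) = -2/30469 ≈ -6.5640e-5)
N(K) = 12*K (N(K) = 3*((1 + 3)*K) = 3*(4*K) = 12*K)
z = 7776 (z = (12*(-3))*(-216) = -36*(-216) = 7776)
(26332 + 27248)/(A + z) = (26332 + 27248)/(-2/30469 + 7776) = 53580/(236926942/30469) = 53580*(30469/236926942) = 816264510/118463471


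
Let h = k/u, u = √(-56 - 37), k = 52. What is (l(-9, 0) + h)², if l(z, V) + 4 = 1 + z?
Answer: 10688/93 + 416*I*√93/31 ≈ 114.92 + 129.41*I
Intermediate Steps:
l(z, V) = -3 + z (l(z, V) = -4 + (1 + z) = -3 + z)
u = I*√93 (u = √(-93) = I*√93 ≈ 9.6436*I)
h = -52*I*√93/93 (h = 52/((I*√93)) = 52*(-I*√93/93) = -52*I*√93/93 ≈ -5.3922*I)
(l(-9, 0) + h)² = ((-3 - 9) - 52*I*√93/93)² = (-12 - 52*I*√93/93)²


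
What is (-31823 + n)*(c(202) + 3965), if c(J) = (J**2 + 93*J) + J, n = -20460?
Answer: -3333407231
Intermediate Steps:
c(J) = J**2 + 94*J
(-31823 + n)*(c(202) + 3965) = (-31823 - 20460)*(202*(94 + 202) + 3965) = -52283*(202*296 + 3965) = -52283*(59792 + 3965) = -52283*63757 = -3333407231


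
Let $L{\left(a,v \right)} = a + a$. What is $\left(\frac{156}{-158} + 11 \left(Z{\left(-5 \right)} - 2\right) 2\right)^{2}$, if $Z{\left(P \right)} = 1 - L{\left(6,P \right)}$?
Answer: $\frac{514019584}{6241} \approx 82362.0$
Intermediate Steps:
$L{\left(a,v \right)} = 2 a$
$Z{\left(P \right)} = -11$ ($Z{\left(P \right)} = 1 - 2 \cdot 6 = 1 - 12 = -11$)
$\left(\frac{156}{-158} + 11 \left(Z{\left(-5 \right)} - 2\right) 2\right)^{2} = \left(\frac{156}{-158} + 11 \left(-11 - 2\right) 2\right)^{2} = \left(156 \left(- \frac{1}{158}\right) + 11 \left(\left(-13\right) 2\right)\right)^{2} = \left(- \frac{78}{79} + 11 \left(-26\right)\right)^{2} = \left(- \frac{78}{79} - 286\right)^{2} = \left(- \frac{22672}{79}\right)^{2} = \frac{514019584}{6241}$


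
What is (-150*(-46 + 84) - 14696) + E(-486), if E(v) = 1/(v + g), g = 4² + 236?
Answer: -4772665/234 ≈ -20396.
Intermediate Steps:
g = 252 (g = 16 + 236 = 252)
E(v) = 1/(252 + v) (E(v) = 1/(v + 252) = 1/(252 + v))
(-150*(-46 + 84) - 14696) + E(-486) = (-150*(-46 + 84) - 14696) + 1/(252 - 486) = (-150*38 - 14696) + 1/(-234) = (-5700 - 14696) - 1/234 = -20396 - 1/234 = -4772665/234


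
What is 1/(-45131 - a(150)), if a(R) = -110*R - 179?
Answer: -1/28452 ≈ -3.5147e-5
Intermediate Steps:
a(R) = -179 - 110*R
1/(-45131 - a(150)) = 1/(-45131 - (-179 - 110*150)) = 1/(-45131 - (-179 - 16500)) = 1/(-45131 - 1*(-16679)) = 1/(-45131 + 16679) = 1/(-28452) = -1/28452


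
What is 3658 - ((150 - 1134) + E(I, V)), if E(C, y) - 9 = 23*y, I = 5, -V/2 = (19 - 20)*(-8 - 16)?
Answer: 5737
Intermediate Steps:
V = -48 (V = -2*(19 - 20)*(-8 - 16) = -(-2)*(-24) = -2*24 = -48)
E(C, y) = 9 + 23*y
3658 - ((150 - 1134) + E(I, V)) = 3658 - ((150 - 1134) + (9 + 23*(-48))) = 3658 - (-984 + (9 - 1104)) = 3658 - (-984 - 1095) = 3658 - 1*(-2079) = 3658 + 2079 = 5737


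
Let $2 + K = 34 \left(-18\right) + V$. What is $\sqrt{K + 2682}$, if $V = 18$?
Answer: $\sqrt{2086} \approx 45.673$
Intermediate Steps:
$K = -596$ ($K = -2 + \left(34 \left(-18\right) + 18\right) = -2 + \left(-612 + 18\right) = -2 - 594 = -596$)
$\sqrt{K + 2682} = \sqrt{-596 + 2682} = \sqrt{2086}$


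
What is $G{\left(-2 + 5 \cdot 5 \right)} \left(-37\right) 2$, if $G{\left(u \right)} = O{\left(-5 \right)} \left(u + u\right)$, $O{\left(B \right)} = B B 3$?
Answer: $-255300$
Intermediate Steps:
$O{\left(B \right)} = 3 B^{2}$ ($O{\left(B \right)} = B^{2} \cdot 3 = 3 B^{2}$)
$G{\left(u \right)} = 150 u$ ($G{\left(u \right)} = 3 \left(-5\right)^{2} \left(u + u\right) = 3 \cdot 25 \cdot 2 u = 75 \cdot 2 u = 150 u$)
$G{\left(-2 + 5 \cdot 5 \right)} \left(-37\right) 2 = 150 \left(-2 + 5 \cdot 5\right) \left(-37\right) 2 = 150 \left(-2 + 25\right) \left(-37\right) 2 = 150 \cdot 23 \left(-37\right) 2 = 3450 \left(-37\right) 2 = \left(-127650\right) 2 = -255300$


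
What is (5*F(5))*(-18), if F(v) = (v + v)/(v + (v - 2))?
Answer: -225/2 ≈ -112.50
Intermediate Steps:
F(v) = 2*v/(-2 + 2*v) (F(v) = (2*v)/(v + (-2 + v)) = (2*v)/(-2 + 2*v) = 2*v/(-2 + 2*v))
(5*F(5))*(-18) = (5*(5/(-1 + 5)))*(-18) = (5*(5/4))*(-18) = (25/4)*(-18) = -225/2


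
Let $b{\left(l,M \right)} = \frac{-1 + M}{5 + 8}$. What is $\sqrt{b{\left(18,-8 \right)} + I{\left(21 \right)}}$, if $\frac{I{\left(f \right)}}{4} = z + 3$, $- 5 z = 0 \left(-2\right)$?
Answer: $\frac{7 \sqrt{39}}{13} \approx 3.3627$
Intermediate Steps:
$z = 0$ ($z = - \frac{0 \left(-2\right)}{5} = \left(- \frac{1}{5}\right) 0 = 0$)
$b{\left(l,M \right)} = - \frac{1}{13} + \frac{M}{13}$ ($b{\left(l,M \right)} = \frac{-1 + M}{13} = \left(-1 + M\right) \frac{1}{13} = - \frac{1}{13} + \frac{M}{13}$)
$I{\left(f \right)} = 12$ ($I{\left(f \right)} = 4 \left(0 + 3\right) = 4 \cdot 3 = 12$)
$\sqrt{b{\left(18,-8 \right)} + I{\left(21 \right)}} = \sqrt{\left(- \frac{1}{13} + \frac{1}{13} \left(-8\right)\right) + 12} = \sqrt{\left(- \frac{1}{13} - \frac{8}{13}\right) + 12} = \sqrt{- \frac{9}{13} + 12} = \sqrt{\frac{147}{13}} = \frac{7 \sqrt{39}}{13}$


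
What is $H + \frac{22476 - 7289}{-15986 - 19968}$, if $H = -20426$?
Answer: $- \frac{734411591}{35954} \approx -20426.0$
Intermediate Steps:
$H + \frac{22476 - 7289}{-15986 - 19968} = -20426 + \frac{22476 - 7289}{-15986 - 19968} = -20426 + \frac{15187}{-35954} = -20426 + 15187 \left(- \frac{1}{35954}\right) = -20426 - \frac{15187}{35954} = - \frac{734411591}{35954}$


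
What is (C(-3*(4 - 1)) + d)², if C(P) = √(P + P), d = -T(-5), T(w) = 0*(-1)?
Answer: -18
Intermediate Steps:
T(w) = 0
d = 0 (d = -1*0 = 0)
C(P) = √2*√P (C(P) = √(2*P) = √2*√P)
(C(-3*(4 - 1)) + d)² = (√2*√(-3*(4 - 1)) + 0)² = (√2*√(-3*3) + 0)² = (√2*√(-9) + 0)² = (√2*(3*I) + 0)² = (3*I*√2 + 0)² = (3*I*√2)² = -18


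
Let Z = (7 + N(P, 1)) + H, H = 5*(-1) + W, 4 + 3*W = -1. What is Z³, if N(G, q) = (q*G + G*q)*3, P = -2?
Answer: -42875/27 ≈ -1588.0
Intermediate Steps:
W = -5/3 (W = -4/3 + (⅓)*(-1) = -4/3 - ⅓ = -5/3 ≈ -1.6667)
H = -20/3 (H = 5*(-1) - 5/3 = -5 - 5/3 = -20/3 ≈ -6.6667)
N(G, q) = 6*G*q (N(G, q) = (G*q + G*q)*3 = (2*G*q)*3 = 6*G*q)
Z = -35/3 (Z = (7 + 6*(-2)*1) - 20/3 = (7 - 12) - 20/3 = -5 - 20/3 = -35/3 ≈ -11.667)
Z³ = (-35/3)³ = -42875/27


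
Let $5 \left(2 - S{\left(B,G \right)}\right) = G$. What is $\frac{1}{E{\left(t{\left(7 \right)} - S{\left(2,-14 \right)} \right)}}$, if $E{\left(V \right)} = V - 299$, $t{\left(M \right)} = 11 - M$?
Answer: $- \frac{5}{1499} \approx -0.0033356$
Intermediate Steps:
$S{\left(B,G \right)} = 2 - \frac{G}{5}$
$E{\left(V \right)} = -299 + V$
$\frac{1}{E{\left(t{\left(7 \right)} - S{\left(2,-14 \right)} \right)}} = \frac{1}{-299 + \left(\left(11 - 7\right) - \left(2 - - \frac{14}{5}\right)\right)} = \frac{1}{-299 + \left(\left(11 - 7\right) - \left(2 + \frac{14}{5}\right)\right)} = \frac{1}{-299 + \left(4 - \frac{24}{5}\right)} = \frac{1}{-299 - \frac{4}{5}} = \frac{1}{- \frac{1499}{5}} = - \frac{5}{1499}$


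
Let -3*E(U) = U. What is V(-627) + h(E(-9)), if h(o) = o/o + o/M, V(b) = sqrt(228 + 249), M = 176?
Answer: 179/176 + 3*sqrt(53) ≈ 22.857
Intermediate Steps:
V(b) = 3*sqrt(53) (V(b) = sqrt(477) = 3*sqrt(53))
E(U) = -U/3
h(o) = 1 + o/176 (h(o) = o/o + o/176 = 1 + o*(1/176) = 1 + o/176)
V(-627) + h(E(-9)) = 3*sqrt(53) + (1 + (-1/3*(-9))/176) = 3*sqrt(53) + (1 + (1/176)*3) = 3*sqrt(53) + (1 + 3/176) = 3*sqrt(53) + 179/176 = 179/176 + 3*sqrt(53)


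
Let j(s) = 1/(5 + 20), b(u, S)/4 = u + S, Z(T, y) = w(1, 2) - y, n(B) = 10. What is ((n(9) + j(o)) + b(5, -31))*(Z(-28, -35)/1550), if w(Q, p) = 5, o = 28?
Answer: -9396/3875 ≈ -2.4248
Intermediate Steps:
Z(T, y) = 5 - y
b(u, S) = 4*S + 4*u (b(u, S) = 4*(u + S) = 4*(S + u) = 4*S + 4*u)
j(s) = 1/25
((n(9) + j(o)) + b(5, -31))*(Z(-28, -35)/1550) = ((10 + 1/25) + (4*(-31) + 4*5))*((5 - 1*(-35))/1550) = (251/25 + (-124 + 20))*((5 + 35)*(1/1550)) = (251/25 - 104)*(40*(1/1550)) = -2349/25*4/155 = -9396/3875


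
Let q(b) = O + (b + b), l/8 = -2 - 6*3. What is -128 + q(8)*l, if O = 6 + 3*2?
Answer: -4608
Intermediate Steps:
O = 12 (O = 6 + 6 = 12)
l = -160 (l = 8*(-2 - 6*3) = 8*(-2 - 18) = 8*(-20) = -160)
q(b) = 12 + 2*b (q(b) = 12 + (b + b) = 12 + 2*b)
-128 + q(8)*l = -128 + (12 + 2*8)*(-160) = -128 + (12 + 16)*(-160) = -128 + 28*(-160) = -128 - 4480 = -4608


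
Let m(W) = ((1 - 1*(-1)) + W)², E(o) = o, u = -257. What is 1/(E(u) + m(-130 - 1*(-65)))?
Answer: 1/3712 ≈ 0.00026940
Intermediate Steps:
m(W) = (2 + W)² (m(W) = ((1 + 1) + W)² = (2 + W)²)
1/(E(u) + m(-130 - 1*(-65))) = 1/(-257 + (2 + (-130 - 1*(-65)))²) = 1/(-257 + (2 + (-130 + 65))²) = 1/(-257 + (2 - 65)²) = 1/(-257 + (-63)²) = 1/(-257 + 3969) = 1/3712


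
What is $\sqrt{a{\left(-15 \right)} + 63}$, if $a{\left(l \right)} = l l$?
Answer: $12 \sqrt{2} \approx 16.971$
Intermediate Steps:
$a{\left(l \right)} = l^{2}$
$\sqrt{a{\left(-15 \right)} + 63} = \sqrt{\left(-15\right)^{2} + 63} = \sqrt{225 + 63} = \sqrt{288} = 12 \sqrt{2}$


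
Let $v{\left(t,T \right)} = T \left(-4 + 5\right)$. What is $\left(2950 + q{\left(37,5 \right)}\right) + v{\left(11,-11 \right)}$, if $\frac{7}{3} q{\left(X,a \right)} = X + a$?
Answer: $2957$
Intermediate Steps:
$q{\left(X,a \right)} = \frac{3 X}{7} + \frac{3 a}{7}$ ($q{\left(X,a \right)} = \frac{3 \left(X + a\right)}{7} = \frac{3 X}{7} + \frac{3 a}{7}$)
$v{\left(t,T \right)} = T$ ($v{\left(t,T \right)} = T 1 = T$)
$\left(2950 + q{\left(37,5 \right)}\right) + v{\left(11,-11 \right)} = \left(2950 + \left(\frac{3}{7} \cdot 37 + \frac{3}{7} \cdot 5\right)\right) - 11 = \left(2950 + \left(\frac{111}{7} + \frac{15}{7}\right)\right) - 11 = \left(2950 + 18\right) - 11 = 2968 - 11 = 2957$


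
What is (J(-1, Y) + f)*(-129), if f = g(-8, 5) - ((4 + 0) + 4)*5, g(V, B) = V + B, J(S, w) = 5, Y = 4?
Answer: 4902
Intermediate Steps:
g(V, B) = B + V
f = -43 (f = (5 - 8) - ((4 + 0) + 4)*5 = -3 - (4 + 4)*5 = -3 - 8*5 = -3 - 1*40 = -3 - 40 = -43)
(J(-1, Y) + f)*(-129) = (5 - 43)*(-129) = -38*(-129) = 4902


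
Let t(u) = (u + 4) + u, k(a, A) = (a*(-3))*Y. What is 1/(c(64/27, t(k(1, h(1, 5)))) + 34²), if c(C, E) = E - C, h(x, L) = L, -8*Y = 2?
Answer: 54/62593 ≈ 0.00086272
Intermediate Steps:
Y = -¼ (Y = -⅛*2 = -¼ ≈ -0.25000)
k(a, A) = 3*a/4 (k(a, A) = (a*(-3))*(-¼) = -3*a*(-¼) = 3*a/4)
t(u) = 4 + 2*u (t(u) = (4 + u) + u = 4 + 2*u)
1/(c(64/27, t(k(1, h(1, 5)))) + 34²) = 1/(((4 + 2*((¾)*1)) - 64/27) + 34²) = 1/(((4 + 2*(¾)) - 64/27) + 1156) = 1/(((4 + 3/2) - 1*64/27) + 1156) = 1/((11/2 - 64/27) + 1156) = 1/(169/54 + 1156) = 1/(62593/54) = 54/62593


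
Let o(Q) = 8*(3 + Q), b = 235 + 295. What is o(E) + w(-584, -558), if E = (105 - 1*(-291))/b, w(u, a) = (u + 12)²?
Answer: 86711704/265 ≈ 3.2721e+5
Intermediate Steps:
b = 530
w(u, a) = (12 + u)²
E = 198/265 (E = (105 - 1*(-291))/530 = (105 + 291)*(1/530) = 396*(1/530) = 198/265 ≈ 0.74717)
o(Q) = 24 + 8*Q
o(E) + w(-584, -558) = (24 + 8*(198/265)) + (12 - 584)² = (24 + 1584/265) + (-572)² = 7944/265 + 327184 = 86711704/265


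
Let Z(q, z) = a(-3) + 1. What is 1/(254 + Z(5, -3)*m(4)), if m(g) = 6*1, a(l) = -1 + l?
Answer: 1/236 ≈ 0.0042373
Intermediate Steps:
m(g) = 6
Z(q, z) = -3 (Z(q, z) = (-1 - 3) + 1 = -4 + 1 = -3)
1/(254 + Z(5, -3)*m(4)) = 1/(254 - 3*6) = 1/(254 - 18) = 1/236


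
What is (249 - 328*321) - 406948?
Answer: -511987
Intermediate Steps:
(249 - 328*321) - 406948 = (249 - 105288) - 406948 = -105039 - 406948 = -511987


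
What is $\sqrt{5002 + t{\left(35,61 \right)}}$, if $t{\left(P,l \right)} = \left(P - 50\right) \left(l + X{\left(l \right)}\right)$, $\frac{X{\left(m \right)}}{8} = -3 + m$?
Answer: $13 i \sqrt{17} \approx 53.6 i$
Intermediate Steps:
$X{\left(m \right)} = -24 + 8 m$ ($X{\left(m \right)} = 8 \left(-3 + m\right) = -24 + 8 m$)
$t{\left(P,l \right)} = \left(-50 + P\right) \left(-24 + 9 l\right)$ ($t{\left(P,l \right)} = \left(P - 50\right) \left(l + \left(-24 + 8 l\right)\right) = \left(-50 + P\right) \left(-24 + 9 l\right)$)
$\sqrt{5002 + t{\left(35,61 \right)}} = \sqrt{5002 + \left(1200 - 27450 - 840 + 9 \cdot 35 \cdot 61\right)} = \sqrt{5002 + \left(1200 - 27450 - 840 + 19215\right)} = \sqrt{5002 - 7875} = \sqrt{-2873} = 13 i \sqrt{17}$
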